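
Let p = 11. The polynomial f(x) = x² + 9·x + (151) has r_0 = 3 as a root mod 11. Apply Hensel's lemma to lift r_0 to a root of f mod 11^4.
r_3 = 1015 (mod 14641)

Hensel: r_{i+1} = r_i − f(r_i)·(f′(r_i))^{-1} mod 11^{i+2}, f′(x) = 2x + 9. Iterate:
  r_0 = 3 (mod 11)
  r_1 = 47 (mod 121)
  r_2 = 1015 (mod 1331)
  r_3 = 1015 (mod 14641)
Final: r = 1015 satisfies f(r) ≡ 0 mod 11^4.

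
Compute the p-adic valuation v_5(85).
v_5(85) = 1

v_5(n) is the largest exponent k such that 5^k divides n. Factor out: 85 = 5^1 · 17. (Sign doesn't affect v_p.) So v_5(85) = 1.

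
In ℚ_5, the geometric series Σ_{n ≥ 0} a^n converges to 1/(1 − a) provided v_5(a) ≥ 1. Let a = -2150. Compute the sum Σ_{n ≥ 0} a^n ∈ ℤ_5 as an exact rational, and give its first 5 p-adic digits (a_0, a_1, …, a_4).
Σ a^n = 1/(1 − a) = 1/2151;  first 5 digits = (1, 0, 4, 2, 2)

v_5(a) = 2 ≥ 1, so the series converges in ℤ_5 to 1/(1 − a) = 1/(1 − (-2150)) = 1/2151. Expand this rational in ℤ_5: compute digits iteratively via d_i = x_i mod 5, x_{i+1} = (x_i − d_i)/5. The first 5 digits are (1, 0, 4, 2, 2).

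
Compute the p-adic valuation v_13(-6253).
v_13(-6253) = 2

v_13(n) is the largest exponent k such that 13^k divides n. Factor out: -6253 = -13^2 · 37. (Sign doesn't affect v_p.) So v_13(-6253) = 2.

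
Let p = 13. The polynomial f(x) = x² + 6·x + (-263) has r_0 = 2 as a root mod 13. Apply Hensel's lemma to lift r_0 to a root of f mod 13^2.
r_1 = 145 (mod 169)

Hensel: r_{i+1} = r_i − f(r_i)·(f′(r_i))^{-1} mod 13^{i+2}, f′(x) = 2x + 6. Iterate:
  r_0 = 2 (mod 13)
  r_1 = 145 (mod 169)
Final: r = 145 satisfies f(r) ≡ 0 mod 13^2.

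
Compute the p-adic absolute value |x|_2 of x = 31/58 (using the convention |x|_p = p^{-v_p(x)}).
|31/58|_2 = 2

Step 1 — compute v_2(x) by factoring powers of 2 out of the numerator and denominator: v_2(31/58) = -1. Step 2 — apply |x|_p = p^{-v_p(x)} = 2^{1} = 2.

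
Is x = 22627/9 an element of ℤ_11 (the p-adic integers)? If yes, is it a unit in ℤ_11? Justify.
x ∈ ℤ_11 but not a unit; v_11(x) = 3 > 0

ℤ_11 = {x ∈ ℚ_11 : v_11(x) ≥ 0} and ℤ_11^× = {x ∈ ℤ_11 : v_11(x) = 0}. Here v_11(22627/9) = v_11(num) − v_11(den) = 3; compare against these criteria.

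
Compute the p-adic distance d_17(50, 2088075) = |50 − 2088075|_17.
d_17(50, 2088075) = 1/83521

Step 1 — x − y = 50 − 2088075 = -2088025. Step 2 — v_17(-2088025) = 4 (factor: -2088025 = −(17^4 · 25); the sign does not affect v_p). Step 3 — |x − y|_17 = 17^{-4} = 1/83521.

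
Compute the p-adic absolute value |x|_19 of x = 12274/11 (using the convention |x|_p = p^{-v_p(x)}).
|12274/11|_19 = 1/361

Step 1 — compute v_19(x) by factoring powers of 19 out of the numerator and denominator: v_19(12274/11) = 2. Step 2 — apply |x|_p = p^{-v_p(x)} = 19^{-2} = 1/361.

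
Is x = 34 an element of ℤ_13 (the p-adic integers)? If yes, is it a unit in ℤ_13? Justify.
x ∈ ℤ_13^× (unit); v_13(x) = 0

ℤ_13 = {x ∈ ℚ_13 : v_13(x) ≥ 0} and ℤ_13^× = {x ∈ ℤ_13 : v_13(x) = 0}. Here v_13(34) = v_13(num) − v_13(den) = 0; compare against these criteria.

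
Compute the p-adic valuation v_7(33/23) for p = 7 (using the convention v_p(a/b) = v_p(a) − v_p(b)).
v_7(33/23) = 0

Factor powers of 7 from the numerator and denominator of the reduced fraction: 33 = 7^0 · 33 and 23 = 7^0 · 23. Apply v_p(a/b) = v_p(a) − v_p(b): v_7(33/23) = 0 − 0 = 0.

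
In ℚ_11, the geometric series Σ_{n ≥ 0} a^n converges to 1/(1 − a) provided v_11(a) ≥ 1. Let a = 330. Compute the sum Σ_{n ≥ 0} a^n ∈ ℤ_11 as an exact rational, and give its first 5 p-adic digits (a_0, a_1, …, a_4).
Σ a^n = 1/(1 − a) = -1/329;  first 5 digits = (1, 8, 0, 0, 2)

v_11(a) = 1 ≥ 1, so the series converges in ℤ_11 to 1/(1 − a) = 1/(1 − 330) = -1/329. Expand this rational in ℤ_11: compute digits iteratively via d_i = x_i mod 11, x_{i+1} = (x_i − d_i)/11. The first 5 digits are (1, 8, 0, 0, 2).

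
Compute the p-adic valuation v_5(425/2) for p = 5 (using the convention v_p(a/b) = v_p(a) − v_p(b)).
v_5(425/2) = 2

Factor powers of 5 from the numerator and denominator of the reduced fraction: 425 = 5^2 · 17 and 2 = 5^0 · 2. Apply v_p(a/b) = v_p(a) − v_p(b): v_5(425/2) = 2 − 0 = 2.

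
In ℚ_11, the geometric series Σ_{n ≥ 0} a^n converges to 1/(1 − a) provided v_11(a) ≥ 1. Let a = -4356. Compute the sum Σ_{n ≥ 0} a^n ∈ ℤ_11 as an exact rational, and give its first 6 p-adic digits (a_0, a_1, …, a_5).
Σ a^n = 1/(1 − a) = 1/4357;  first 6 digits = (1, 0, 8, 7, 8, 7)

v_11(a) = 2 ≥ 1, so the series converges in ℤ_11 to 1/(1 − a) = 1/(1 − (-4356)) = 1/4357. Expand this rational in ℤ_11: compute digits iteratively via d_i = x_i mod 11, x_{i+1} = (x_i − d_i)/11. The first 6 digits are (1, 0, 8, 7, 8, 7).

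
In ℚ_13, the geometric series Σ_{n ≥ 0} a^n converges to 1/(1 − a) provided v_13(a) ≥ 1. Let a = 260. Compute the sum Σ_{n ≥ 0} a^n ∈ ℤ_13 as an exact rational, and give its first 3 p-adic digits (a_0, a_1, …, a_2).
Σ a^n = 1/(1 − a) = -1/259;  first 3 digits = (1, 7, 11)

v_13(a) = 1 ≥ 1, so the series converges in ℤ_13 to 1/(1 − a) = 1/(1 − 260) = -1/259. Expand this rational in ℤ_13: compute digits iteratively via d_i = x_i mod 13, x_{i+1} = (x_i − d_i)/13. The first 3 digits are (1, 7, 11).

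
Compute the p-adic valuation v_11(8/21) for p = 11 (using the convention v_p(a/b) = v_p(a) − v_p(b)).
v_11(8/21) = 0

Factor powers of 11 from the numerator and denominator of the reduced fraction: 8 = 11^0 · 8 and 21 = 11^0 · 21. Apply v_p(a/b) = v_p(a) − v_p(b): v_11(8/21) = 0 − 0 = 0.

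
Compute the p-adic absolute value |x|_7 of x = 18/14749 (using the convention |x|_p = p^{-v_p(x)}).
|18/14749|_7 = 343

Step 1 — compute v_7(x) by factoring powers of 7 out of the numerator and denominator: v_7(18/14749) = -3. Step 2 — apply |x|_p = p^{-v_p(x)} = 7^{3} = 343.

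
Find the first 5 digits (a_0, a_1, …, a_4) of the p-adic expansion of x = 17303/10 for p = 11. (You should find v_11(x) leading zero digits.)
(a_0, …, a_4) = (0, 0, 0, 9, 7)

v_11(17303/10) = 3, so a_0 = ... = a_2 = 0. Factor out: x = 11^3 · u with u = 13/10 a unit in ℤ_11. Expand u iteratively via a_{v+i} = u_i mod 11, u_{i+1} = (u_i − a_{v+i})/11:
  u_0 = 13/10;  a_3 = 9;  u_1 = (u_0 − 9)/11 = -7/10
  u_1 = -7/10;  a_4 = 7;  u_2 = (u_1 − 7)/11 = -7/10
Digits: (0, 0, 0, 9, 7).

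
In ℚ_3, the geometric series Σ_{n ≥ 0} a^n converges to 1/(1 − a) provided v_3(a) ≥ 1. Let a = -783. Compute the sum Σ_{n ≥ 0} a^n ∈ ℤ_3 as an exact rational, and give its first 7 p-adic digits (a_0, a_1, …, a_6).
Σ a^n = 1/(1 − a) = 1/784;  first 7 digits = (1, 0, 0, 1, 2, 2, 2)

v_3(a) = 3 ≥ 1, so the series converges in ℤ_3 to 1/(1 − a) = 1/(1 − (-783)) = 1/784. Expand this rational in ℤ_3: compute digits iteratively via d_i = x_i mod 3, x_{i+1} = (x_i − d_i)/3. The first 7 digits are (1, 0, 0, 1, 2, 2, 2).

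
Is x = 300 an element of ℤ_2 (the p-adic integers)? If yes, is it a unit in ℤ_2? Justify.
x ∈ ℤ_2 but not a unit; v_2(x) = 2 > 0

ℤ_2 = {x ∈ ℚ_2 : v_2(x) ≥ 0} and ℤ_2^× = {x ∈ ℤ_2 : v_2(x) = 0}. Here v_2(300) = v_2(num) − v_2(den) = 2; compare against these criteria.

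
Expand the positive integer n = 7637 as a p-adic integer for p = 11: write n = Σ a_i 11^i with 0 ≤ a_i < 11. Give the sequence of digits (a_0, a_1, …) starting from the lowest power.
(a_0, a_1, …) = (3, 1, 8, 5)

Repeated division by 11 gives the digits low-to-high: 7637 = 3 + 1·11^1 + 8·11^2 + 5·11^3. Digit sequence: (3, 1, 8, 5).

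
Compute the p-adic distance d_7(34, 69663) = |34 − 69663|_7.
d_7(34, 69663) = 1/2401

Step 1 — x − y = 34 − 69663 = -69629. Step 2 — v_7(-69629) = 4 (factor: -69629 = −(7^4 · 29); the sign does not affect v_p). Step 3 — |x − y|_7 = 7^{-4} = 1/2401.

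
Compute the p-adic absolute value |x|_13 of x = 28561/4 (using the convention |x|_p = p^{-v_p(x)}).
|28561/4|_13 = 1/28561

Step 1 — compute v_13(x) by factoring powers of 13 out of the numerator and denominator: v_13(28561/4) = 4. Step 2 — apply |x|_p = p^{-v_p(x)} = 13^{-4} = 1/28561.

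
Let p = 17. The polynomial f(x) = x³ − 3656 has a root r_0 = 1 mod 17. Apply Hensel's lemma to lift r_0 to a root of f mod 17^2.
r_1 = 256 (mod 289)

Hensel: r_{i+1} = r_i − f(r_i)/f′(r_i) mod 17^{i+2}, where f′(x) = 3x². Iterate:
  r_0 = 1 (mod 17)
  r_1 = 256 (mod 289)
Final: r = 256 with f(r) ≡ 0 mod 17^2.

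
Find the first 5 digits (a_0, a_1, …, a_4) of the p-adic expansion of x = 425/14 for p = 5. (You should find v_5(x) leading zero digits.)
(a_0, …, a_4) = (0, 0, 3, 0, 1)

v_5(425/14) = 2, so a_0 = ... = a_1 = 0. Factor out: x = 5^2 · u with u = 17/14 a unit in ℤ_5. Expand u iteratively via a_{v+i} = u_i mod 5, u_{i+1} = (u_i − a_{v+i})/5:
  u_0 = 17/14;  a_2 = 3;  u_1 = (u_0 − 3)/5 = -5/14
  u_1 = -5/14;  a_3 = 0;  u_2 = (u_1 − 0)/5 = -1/14
  u_2 = -1/14;  a_4 = 1;  u_3 = (u_2 − 1)/5 = -3/14
Digits: (0, 0, 3, 0, 1).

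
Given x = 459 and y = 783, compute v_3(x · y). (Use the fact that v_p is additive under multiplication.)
v_3(359397) = 6

v_p(x) = 3 (factor: 459 = 3^3 · 17); v_p(y) = 3 (factor: 783 = 3^3 · 29). Additivity: v_p(xy) = v_p(x) + v_p(y) = 3 + 3 = 6. (Direct check: xy = 359397 = 3^6 · (493).)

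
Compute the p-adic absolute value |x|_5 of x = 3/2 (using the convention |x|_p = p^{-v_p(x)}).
|3/2|_5 = 1

Step 1 — compute v_5(x) by factoring powers of 5 out of the numerator and denominator: v_5(3/2) = 0. Step 2 — apply |x|_p = p^{-v_p(x)} = 5^{0} = 1.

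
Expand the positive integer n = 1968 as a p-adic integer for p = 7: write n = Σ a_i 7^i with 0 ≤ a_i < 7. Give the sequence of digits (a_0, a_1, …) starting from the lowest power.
(a_0, a_1, …) = (1, 1, 5, 5)

Repeated division by 7 gives the digits low-to-high: 1968 = 1 + 1·7^1 + 5·7^2 + 5·7^3. Digit sequence: (1, 1, 5, 5).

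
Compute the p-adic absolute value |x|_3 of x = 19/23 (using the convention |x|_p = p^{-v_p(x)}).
|19/23|_3 = 1

Step 1 — compute v_3(x) by factoring powers of 3 out of the numerator and denominator: v_3(19/23) = 0. Step 2 — apply |x|_p = p^{-v_p(x)} = 3^{0} = 1.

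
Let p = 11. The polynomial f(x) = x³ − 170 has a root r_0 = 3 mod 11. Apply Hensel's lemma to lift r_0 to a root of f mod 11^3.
r_2 = 201 (mod 1331)

Hensel: r_{i+1} = r_i − f(r_i)/f′(r_i) mod 11^{i+2}, where f′(x) = 3x². Iterate:
  r_0 = 3 (mod 11)
  r_1 = 80 (mod 121)
  r_2 = 201 (mod 1331)
Final: r = 201 with f(r) ≡ 0 mod 11^3.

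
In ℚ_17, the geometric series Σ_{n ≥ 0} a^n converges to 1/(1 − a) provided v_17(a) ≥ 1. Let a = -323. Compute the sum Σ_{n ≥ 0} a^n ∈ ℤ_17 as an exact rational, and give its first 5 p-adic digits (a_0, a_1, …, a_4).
Σ a^n = 1/(1 − a) = 1/324;  first 5 digits = (1, 15, 2, 13, 4)

v_17(a) = 1 ≥ 1, so the series converges in ℤ_17 to 1/(1 − a) = 1/(1 − (-323)) = 1/324. Expand this rational in ℤ_17: compute digits iteratively via d_i = x_i mod 17, x_{i+1} = (x_i − d_i)/17. The first 5 digits are (1, 15, 2, 13, 4).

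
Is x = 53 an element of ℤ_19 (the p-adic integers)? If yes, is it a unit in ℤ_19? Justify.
x ∈ ℤ_19^× (unit); v_19(x) = 0

ℤ_19 = {x ∈ ℚ_19 : v_19(x) ≥ 0} and ℤ_19^× = {x ∈ ℤ_19 : v_19(x) = 0}. Here v_19(53) = v_19(num) − v_19(den) = 0; compare against these criteria.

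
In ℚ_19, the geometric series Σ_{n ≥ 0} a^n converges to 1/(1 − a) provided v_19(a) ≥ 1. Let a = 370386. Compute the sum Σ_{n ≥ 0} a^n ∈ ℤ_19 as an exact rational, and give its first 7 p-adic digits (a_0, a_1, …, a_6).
Σ a^n = 1/(1 − a) = -1/370385;  first 7 digits = (1, 0, 0, 16, 2, 0, 9)

v_19(a) = 3 ≥ 1, so the series converges in ℤ_19 to 1/(1 − a) = 1/(1 − 370386) = -1/370385. Expand this rational in ℤ_19: compute digits iteratively via d_i = x_i mod 19, x_{i+1} = (x_i − d_i)/19. The first 7 digits are (1, 0, 0, 16, 2, 0, 9).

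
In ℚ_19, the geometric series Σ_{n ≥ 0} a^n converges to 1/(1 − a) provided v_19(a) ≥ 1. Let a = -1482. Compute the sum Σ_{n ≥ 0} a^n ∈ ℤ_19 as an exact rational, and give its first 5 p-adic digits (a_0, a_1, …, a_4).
Σ a^n = 1/(1 − a) = 1/1483;  first 5 digits = (1, 17, 18, 7, 3)

v_19(a) = 1 ≥ 1, so the series converges in ℤ_19 to 1/(1 − a) = 1/(1 − (-1482)) = 1/1483. Expand this rational in ℤ_19: compute digits iteratively via d_i = x_i mod 19, x_{i+1} = (x_i − d_i)/19. The first 5 digits are (1, 17, 18, 7, 3).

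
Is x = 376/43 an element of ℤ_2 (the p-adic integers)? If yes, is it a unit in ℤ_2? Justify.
x ∈ ℤ_2 but not a unit; v_2(x) = 3 > 0

ℤ_2 = {x ∈ ℚ_2 : v_2(x) ≥ 0} and ℤ_2^× = {x ∈ ℤ_2 : v_2(x) = 0}. Here v_2(376/43) = v_2(num) − v_2(den) = 3; compare against these criteria.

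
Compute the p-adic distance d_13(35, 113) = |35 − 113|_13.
d_13(35, 113) = 1/13

Step 1 — x − y = 35 − 113 = -78. Step 2 — v_13(-78) = 1 (factor: -78 = −(13^1 · 6); the sign does not affect v_p). Step 3 — |x − y|_13 = 13^{-1} = 1/13.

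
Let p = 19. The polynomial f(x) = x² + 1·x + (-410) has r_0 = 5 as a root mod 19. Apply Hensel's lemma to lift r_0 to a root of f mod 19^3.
r_2 = 5914 (mod 6859)

Hensel: r_{i+1} = r_i − f(r_i)·(f′(r_i))^{-1} mod 19^{i+2}, f′(x) = 2x + 1. Iterate:
  r_0 = 5 (mod 19)
  r_1 = 138 (mod 361)
  r_2 = 5914 (mod 6859)
Final: r = 5914 satisfies f(r) ≡ 0 mod 19^3.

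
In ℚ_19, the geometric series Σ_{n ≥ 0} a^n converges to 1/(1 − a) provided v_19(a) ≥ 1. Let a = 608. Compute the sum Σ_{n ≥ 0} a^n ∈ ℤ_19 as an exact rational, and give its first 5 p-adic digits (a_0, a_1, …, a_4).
Σ a^n = 1/(1 − a) = -1/607;  first 5 digits = (1, 13, 18, 8, 2)

v_19(a) = 1 ≥ 1, so the series converges in ℤ_19 to 1/(1 − a) = 1/(1 − 608) = -1/607. Expand this rational in ℤ_19: compute digits iteratively via d_i = x_i mod 19, x_{i+1} = (x_i − d_i)/19. The first 5 digits are (1, 13, 18, 8, 2).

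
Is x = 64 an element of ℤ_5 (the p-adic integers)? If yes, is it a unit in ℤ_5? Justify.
x ∈ ℤ_5^× (unit); v_5(x) = 0

ℤ_5 = {x ∈ ℚ_5 : v_5(x) ≥ 0} and ℤ_5^× = {x ∈ ℤ_5 : v_5(x) = 0}. Here v_5(64) = v_5(num) − v_5(den) = 0; compare against these criteria.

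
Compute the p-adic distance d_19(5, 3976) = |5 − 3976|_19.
d_19(5, 3976) = 1/361

Step 1 — x − y = 5 − 3976 = -3971. Step 2 — v_19(-3971) = 2 (factor: -3971 = −(19^2 · 11); the sign does not affect v_p). Step 3 — |x − y|_19 = 19^{-2} = 1/361.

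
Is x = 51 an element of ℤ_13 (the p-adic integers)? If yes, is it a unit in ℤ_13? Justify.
x ∈ ℤ_13^× (unit); v_13(x) = 0

ℤ_13 = {x ∈ ℚ_13 : v_13(x) ≥ 0} and ℤ_13^× = {x ∈ ℤ_13 : v_13(x) = 0}. Here v_13(51) = v_13(num) − v_13(den) = 0; compare against these criteria.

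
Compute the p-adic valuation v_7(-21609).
v_7(-21609) = 4

v_7(n) is the largest exponent k such that 7^k divides n. Factor out: -21609 = -7^4 · 9. (Sign doesn't affect v_p.) So v_7(-21609) = 4.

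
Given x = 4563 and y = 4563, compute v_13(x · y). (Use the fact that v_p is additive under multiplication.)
v_13(20820969) = 4

v_p(x) = 2 (factor: 4563 = 13^2 · 27); v_p(y) = 2 (factor: 4563 = 13^2 · 27). Additivity: v_p(xy) = v_p(x) + v_p(y) = 2 + 2 = 4. (Direct check: xy = 20820969 = 13^4 · (729).)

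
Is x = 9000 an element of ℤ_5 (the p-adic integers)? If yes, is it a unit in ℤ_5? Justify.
x ∈ ℤ_5 but not a unit; v_5(x) = 3 > 0

ℤ_5 = {x ∈ ℚ_5 : v_5(x) ≥ 0} and ℤ_5^× = {x ∈ ℤ_5 : v_5(x) = 0}. Here v_5(9000) = v_5(num) − v_5(den) = 3; compare against these criteria.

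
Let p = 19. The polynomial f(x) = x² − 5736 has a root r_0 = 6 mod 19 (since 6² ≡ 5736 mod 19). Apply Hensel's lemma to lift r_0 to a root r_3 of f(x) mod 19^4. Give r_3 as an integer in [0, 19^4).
r_3 = 13116 (mod 130321)

Hensel's recurrence: r_{i+1} = r_i − f(r_i)·(f′(r_i))^{-1} mod 19^{i+2}, with f′(x) = 2x. Iterate:
  r_0 = 6 (mod 19)
  r_1 = 120 (mod 361)
  r_2 = 6257 (mod 6859)
  r_3 = 13116 (mod 130321)
Final: r_3 = 13116, and one checks f(r_3) ≡ 0 mod 19^4.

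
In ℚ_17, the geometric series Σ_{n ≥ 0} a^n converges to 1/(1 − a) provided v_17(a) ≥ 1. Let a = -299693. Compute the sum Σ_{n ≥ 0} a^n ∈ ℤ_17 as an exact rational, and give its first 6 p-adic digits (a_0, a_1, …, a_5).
Σ a^n = 1/(1 − a) = 1/299694;  first 6 digits = (1, 0, 0, 7, 13, 16)

v_17(a) = 3 ≥ 1, so the series converges in ℤ_17 to 1/(1 − a) = 1/(1 − (-299693)) = 1/299694. Expand this rational in ℤ_17: compute digits iteratively via d_i = x_i mod 17, x_{i+1} = (x_i − d_i)/17. The first 6 digits are (1, 0, 0, 7, 13, 16).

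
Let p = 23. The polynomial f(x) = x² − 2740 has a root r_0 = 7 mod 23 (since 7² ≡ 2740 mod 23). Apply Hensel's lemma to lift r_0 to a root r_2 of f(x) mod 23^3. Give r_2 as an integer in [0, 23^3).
r_2 = 766 (mod 12167)

Hensel's recurrence: r_{i+1} = r_i − f(r_i)·(f′(r_i))^{-1} mod 23^{i+2}, with f′(x) = 2x. Iterate:
  r_0 = 7 (mod 23)
  r_1 = 237 (mod 529)
  r_2 = 766 (mod 12167)
Final: r_2 = 766, and one checks f(r_2) ≡ 0 mod 23^3.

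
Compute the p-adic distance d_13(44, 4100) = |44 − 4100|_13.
d_13(44, 4100) = 1/169

Step 1 — x − y = 44 − 4100 = -4056. Step 2 — v_13(-4056) = 2 (factor: -4056 = −(13^2 · 24); the sign does not affect v_p). Step 3 — |x − y|_13 = 13^{-2} = 1/169.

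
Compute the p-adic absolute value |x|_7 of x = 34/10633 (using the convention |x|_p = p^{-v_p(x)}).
|34/10633|_7 = 343

Step 1 — compute v_7(x) by factoring powers of 7 out of the numerator and denominator: v_7(34/10633) = -3. Step 2 — apply |x|_p = p^{-v_p(x)} = 7^{3} = 343.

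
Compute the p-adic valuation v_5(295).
v_5(295) = 1

v_5(n) is the largest exponent k such that 5^k divides n. Factor out: 295 = 5^1 · 59. (Sign doesn't affect v_p.) So v_5(295) = 1.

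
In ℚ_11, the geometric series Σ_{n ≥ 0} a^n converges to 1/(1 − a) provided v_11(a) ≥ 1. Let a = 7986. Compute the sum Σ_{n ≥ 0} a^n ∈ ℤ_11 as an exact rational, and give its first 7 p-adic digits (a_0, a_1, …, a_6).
Σ a^n = 1/(1 − a) = -1/7985;  first 7 digits = (1, 0, 0, 6, 0, 0, 3)

v_11(a) = 3 ≥ 1, so the series converges in ℤ_11 to 1/(1 − a) = 1/(1 − 7986) = -1/7985. Expand this rational in ℤ_11: compute digits iteratively via d_i = x_i mod 11, x_{i+1} = (x_i − d_i)/11. The first 7 digits are (1, 0, 0, 6, 0, 0, 3).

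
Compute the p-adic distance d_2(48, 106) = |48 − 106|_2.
d_2(48, 106) = 1/2

Step 1 — x − y = 48 − 106 = -58. Step 2 — v_2(-58) = 1 (factor: -58 = −(2^1 · 29); the sign does not affect v_p). Step 3 — |x − y|_2 = 2^{-1} = 1/2.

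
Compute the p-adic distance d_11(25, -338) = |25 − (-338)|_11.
d_11(25, -338) = 1/121

Step 1 — x − y = 25 − (-338) = 363. Step 2 — v_11(363) = 2 (factor: 363 = (11^2 · 3); the sign does not affect v_p). Step 3 — |x − y|_11 = 11^{-2} = 1/121.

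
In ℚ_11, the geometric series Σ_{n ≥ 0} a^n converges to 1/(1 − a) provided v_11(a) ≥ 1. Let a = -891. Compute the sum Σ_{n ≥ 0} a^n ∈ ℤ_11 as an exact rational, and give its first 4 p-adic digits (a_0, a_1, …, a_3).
Σ a^n = 1/(1 − a) = 1/892;  first 4 digits = (1, 7, 8, 3)

v_11(a) = 1 ≥ 1, so the series converges in ℤ_11 to 1/(1 − a) = 1/(1 − (-891)) = 1/892. Expand this rational in ℤ_11: compute digits iteratively via d_i = x_i mod 11, x_{i+1} = (x_i − d_i)/11. The first 4 digits are (1, 7, 8, 3).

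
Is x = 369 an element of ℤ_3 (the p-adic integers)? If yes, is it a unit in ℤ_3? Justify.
x ∈ ℤ_3 but not a unit; v_3(x) = 2 > 0

ℤ_3 = {x ∈ ℚ_3 : v_3(x) ≥ 0} and ℤ_3^× = {x ∈ ℤ_3 : v_3(x) = 0}. Here v_3(369) = v_3(num) − v_3(den) = 2; compare against these criteria.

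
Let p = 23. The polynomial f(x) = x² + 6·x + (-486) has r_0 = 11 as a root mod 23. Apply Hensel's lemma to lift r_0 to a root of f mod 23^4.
r_3 = 65561 (mod 279841)

Hensel: r_{i+1} = r_i − f(r_i)·(f′(r_i))^{-1} mod 23^{i+2}, f′(x) = 2x + 6. Iterate:
  r_0 = 11 (mod 23)
  r_1 = 494 (mod 529)
  r_2 = 4726 (mod 12167)
  r_3 = 65561 (mod 279841)
Final: r = 65561 satisfies f(r) ≡ 0 mod 23^4.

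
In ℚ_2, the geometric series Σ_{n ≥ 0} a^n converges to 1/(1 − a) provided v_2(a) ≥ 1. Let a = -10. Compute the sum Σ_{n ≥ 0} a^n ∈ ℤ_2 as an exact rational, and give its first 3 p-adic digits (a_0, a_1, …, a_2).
Σ a^n = 1/(1 − a) = 1/11;  first 3 digits = (1, 1, 0)

v_2(a) = 1 ≥ 1, so the series converges in ℤ_2 to 1/(1 − a) = 1/(1 − (-10)) = 1/11. Expand this rational in ℤ_2: compute digits iteratively via d_i = x_i mod 2, x_{i+1} = (x_i − d_i)/2. The first 3 digits are (1, 1, 0).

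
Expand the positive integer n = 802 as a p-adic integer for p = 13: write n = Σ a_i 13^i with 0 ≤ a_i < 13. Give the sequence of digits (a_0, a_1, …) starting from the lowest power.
(a_0, a_1, …) = (9, 9, 4)

Repeated division by 13 gives the digits low-to-high: 802 = 9 + 9·13^1 + 4·13^2. Digit sequence: (9, 9, 4).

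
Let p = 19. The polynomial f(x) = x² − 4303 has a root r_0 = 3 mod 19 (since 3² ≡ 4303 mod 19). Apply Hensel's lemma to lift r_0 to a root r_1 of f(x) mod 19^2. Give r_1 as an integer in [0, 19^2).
r_1 = 117 (mod 361)

Hensel's recurrence: r_{i+1} = r_i − f(r_i)·(f′(r_i))^{-1} mod 19^{i+2}, with f′(x) = 2x. Iterate:
  r_0 = 3 (mod 19)
  r_1 = 117 (mod 361)
Final: r_1 = 117, and one checks f(r_1) ≡ 0 mod 19^2.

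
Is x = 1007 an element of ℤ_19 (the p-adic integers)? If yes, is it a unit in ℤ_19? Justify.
x ∈ ℤ_19 but not a unit; v_19(x) = 1 > 0

ℤ_19 = {x ∈ ℚ_19 : v_19(x) ≥ 0} and ℤ_19^× = {x ∈ ℤ_19 : v_19(x) = 0}. Here v_19(1007) = v_19(num) − v_19(den) = 1; compare against these criteria.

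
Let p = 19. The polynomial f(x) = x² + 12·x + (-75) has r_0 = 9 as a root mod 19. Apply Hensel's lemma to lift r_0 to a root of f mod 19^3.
r_2 = 2099 (mod 6859)

Hensel: r_{i+1} = r_i − f(r_i)·(f′(r_i))^{-1} mod 19^{i+2}, f′(x) = 2x + 12. Iterate:
  r_0 = 9 (mod 19)
  r_1 = 294 (mod 361)
  r_2 = 2099 (mod 6859)
Final: r = 2099 satisfies f(r) ≡ 0 mod 19^3.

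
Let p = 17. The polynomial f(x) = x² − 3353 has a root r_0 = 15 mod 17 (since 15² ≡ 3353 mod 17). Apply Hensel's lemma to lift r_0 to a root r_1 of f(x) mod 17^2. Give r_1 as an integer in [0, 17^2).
r_1 = 100 (mod 289)

Hensel's recurrence: r_{i+1} = r_i − f(r_i)·(f′(r_i))^{-1} mod 17^{i+2}, with f′(x) = 2x. Iterate:
  r_0 = 15 (mod 17)
  r_1 = 100 (mod 289)
Final: r_1 = 100, and one checks f(r_1) ≡ 0 mod 17^2.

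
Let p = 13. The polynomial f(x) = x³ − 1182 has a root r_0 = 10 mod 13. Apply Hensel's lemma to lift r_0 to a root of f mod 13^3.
r_2 = 23 (mod 2197)

Hensel: r_{i+1} = r_i − f(r_i)/f′(r_i) mod 13^{i+2}, where f′(x) = 3x². Iterate:
  r_0 = 10 (mod 13)
  r_1 = 23 (mod 169)
  r_2 = 23 (mod 2197)
Final: r = 23 with f(r) ≡ 0 mod 13^3.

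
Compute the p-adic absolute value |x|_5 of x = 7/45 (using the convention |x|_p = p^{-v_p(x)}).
|7/45|_5 = 5

Step 1 — compute v_5(x) by factoring powers of 5 out of the numerator and denominator: v_5(7/45) = -1. Step 2 — apply |x|_p = p^{-v_p(x)} = 5^{1} = 5.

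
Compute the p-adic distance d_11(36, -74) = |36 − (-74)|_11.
d_11(36, -74) = 1/11

Step 1 — x − y = 36 − (-74) = 110. Step 2 — v_11(110) = 1 (factor: 110 = (11^1 · 10); the sign does not affect v_p). Step 3 — |x − y|_11 = 11^{-1} = 1/11.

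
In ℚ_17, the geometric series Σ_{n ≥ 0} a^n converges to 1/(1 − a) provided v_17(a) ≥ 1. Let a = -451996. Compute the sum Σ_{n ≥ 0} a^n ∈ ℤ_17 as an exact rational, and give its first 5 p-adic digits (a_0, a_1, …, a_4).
Σ a^n = 1/(1 − a) = 1/451997;  first 5 digits = (1, 0, 0, 10, 11)

v_17(a) = 3 ≥ 1, so the series converges in ℤ_17 to 1/(1 − a) = 1/(1 − (-451996)) = 1/451997. Expand this rational in ℤ_17: compute digits iteratively via d_i = x_i mod 17, x_{i+1} = (x_i − d_i)/17. The first 5 digits are (1, 0, 0, 10, 11).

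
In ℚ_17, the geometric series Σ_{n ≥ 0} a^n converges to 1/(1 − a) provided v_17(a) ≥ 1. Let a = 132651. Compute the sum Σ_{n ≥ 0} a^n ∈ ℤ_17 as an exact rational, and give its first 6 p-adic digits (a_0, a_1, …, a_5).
Σ a^n = 1/(1 − a) = -1/132650;  first 6 digits = (1, 0, 0, 10, 1, 0)

v_17(a) = 3 ≥ 1, so the series converges in ℤ_17 to 1/(1 − a) = 1/(1 − 132651) = -1/132650. Expand this rational in ℤ_17: compute digits iteratively via d_i = x_i mod 17, x_{i+1} = (x_i − d_i)/17. The first 6 digits are (1, 0, 0, 10, 1, 0).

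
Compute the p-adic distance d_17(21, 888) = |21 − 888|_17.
d_17(21, 888) = 1/289

Step 1 — x − y = 21 − 888 = -867. Step 2 — v_17(-867) = 2 (factor: -867 = −(17^2 · 3); the sign does not affect v_p). Step 3 — |x − y|_17 = 17^{-2} = 1/289.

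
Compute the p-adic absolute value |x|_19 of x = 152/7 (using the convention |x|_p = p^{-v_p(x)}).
|152/7|_19 = 1/19

Step 1 — compute v_19(x) by factoring powers of 19 out of the numerator and denominator: v_19(152/7) = 1. Step 2 — apply |x|_p = p^{-v_p(x)} = 19^{-1} = 1/19.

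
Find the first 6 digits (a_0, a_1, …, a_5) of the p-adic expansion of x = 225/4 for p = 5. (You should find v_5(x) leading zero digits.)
(a_0, …, a_5) = (0, 0, 1, 4, 3, 3)

v_5(225/4) = 2, so a_0 = ... = a_1 = 0. Factor out: x = 5^2 · u with u = 9/4 a unit in ℤ_5. Expand u iteratively via a_{v+i} = u_i mod 5, u_{i+1} = (u_i − a_{v+i})/5:
  u_0 = 9/4;  a_2 = 1;  u_1 = (u_0 − 1)/5 = 1/4
  u_1 = 1/4;  a_3 = 4;  u_2 = (u_1 − 4)/5 = -3/4
  u_2 = -3/4;  a_4 = 3;  u_3 = (u_2 − 3)/5 = -3/4
  u_3 = -3/4;  a_5 = 3;  u_4 = (u_3 − 3)/5 = -3/4
Digits: (0, 0, 1, 4, 3, 3).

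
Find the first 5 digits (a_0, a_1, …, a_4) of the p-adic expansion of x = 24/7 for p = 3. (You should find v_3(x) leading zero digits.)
(a_0, …, a_4) = (0, 2, 1, 0, 2)

v_3(24/7) = 1, so a_0 = ... = a_0 = 0. Factor out: x = 3^1 · u with u = 8/7 a unit in ℤ_3. Expand u iteratively via a_{v+i} = u_i mod 3, u_{i+1} = (u_i − a_{v+i})/3:
  u_0 = 8/7;  a_1 = 2;  u_1 = (u_0 − 2)/3 = -2/7
  u_1 = -2/7;  a_2 = 1;  u_2 = (u_1 − 1)/3 = -3/7
  u_2 = -3/7;  a_3 = 0;  u_3 = (u_2 − 0)/3 = -1/7
  u_3 = -1/7;  a_4 = 2;  u_4 = (u_3 − 2)/3 = -5/7
Digits: (0, 2, 1, 0, 2).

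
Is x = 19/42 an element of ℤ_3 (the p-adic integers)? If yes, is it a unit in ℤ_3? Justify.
x ∉ ℤ_3 (v_3(x) = -1 < 0)

ℤ_3 = {x ∈ ℚ_3 : v_3(x) ≥ 0} and ℤ_3^× = {x ∈ ℤ_3 : v_3(x) = 0}. Here v_3(19/42) = v_3(num) − v_3(den) = -1; compare against these criteria.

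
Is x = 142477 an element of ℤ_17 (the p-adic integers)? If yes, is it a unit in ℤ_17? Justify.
x ∈ ℤ_17 but not a unit; v_17(x) = 3 > 0

ℤ_17 = {x ∈ ℚ_17 : v_17(x) ≥ 0} and ℤ_17^× = {x ∈ ℤ_17 : v_17(x) = 0}. Here v_17(142477) = v_17(num) − v_17(den) = 3; compare against these criteria.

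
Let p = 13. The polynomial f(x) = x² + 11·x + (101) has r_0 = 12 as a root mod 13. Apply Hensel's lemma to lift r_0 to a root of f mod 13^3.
r_2 = 740 (mod 2197)

Hensel: r_{i+1} = r_i − f(r_i)·(f′(r_i))^{-1} mod 13^{i+2}, f′(x) = 2x + 11. Iterate:
  r_0 = 12 (mod 13)
  r_1 = 64 (mod 169)
  r_2 = 740 (mod 2197)
Final: r = 740 satisfies f(r) ≡ 0 mod 13^3.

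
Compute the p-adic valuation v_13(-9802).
v_13(-9802) = 2

v_13(n) is the largest exponent k such that 13^k divides n. Factor out: -9802 = -13^2 · 58. (Sign doesn't affect v_p.) So v_13(-9802) = 2.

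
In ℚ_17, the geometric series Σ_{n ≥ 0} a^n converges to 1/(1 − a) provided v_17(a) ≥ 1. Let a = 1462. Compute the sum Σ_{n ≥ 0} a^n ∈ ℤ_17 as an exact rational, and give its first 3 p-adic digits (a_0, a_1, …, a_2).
Σ a^n = 1/(1 − a) = -1/1461;  first 3 digits = (1, 1, 6)

v_17(a) = 1 ≥ 1, so the series converges in ℤ_17 to 1/(1 − a) = 1/(1 − 1462) = -1/1461. Expand this rational in ℤ_17: compute digits iteratively via d_i = x_i mod 17, x_{i+1} = (x_i − d_i)/17. The first 3 digits are (1, 1, 6).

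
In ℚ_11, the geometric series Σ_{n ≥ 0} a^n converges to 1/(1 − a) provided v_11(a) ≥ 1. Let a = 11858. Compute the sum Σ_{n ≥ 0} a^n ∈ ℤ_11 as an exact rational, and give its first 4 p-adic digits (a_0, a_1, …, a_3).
Σ a^n = 1/(1 − a) = -1/11857;  first 4 digits = (1, 0, 10, 8)

v_11(a) = 2 ≥ 1, so the series converges in ℤ_11 to 1/(1 − a) = 1/(1 − 11858) = -1/11857. Expand this rational in ℤ_11: compute digits iteratively via d_i = x_i mod 11, x_{i+1} = (x_i − d_i)/11. The first 4 digits are (1, 0, 10, 8).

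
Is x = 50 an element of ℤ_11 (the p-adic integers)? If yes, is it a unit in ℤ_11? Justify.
x ∈ ℤ_11^× (unit); v_11(x) = 0

ℤ_11 = {x ∈ ℚ_11 : v_11(x) ≥ 0} and ℤ_11^× = {x ∈ ℤ_11 : v_11(x) = 0}. Here v_11(50) = v_11(num) − v_11(den) = 0; compare against these criteria.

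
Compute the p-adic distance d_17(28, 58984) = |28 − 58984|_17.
d_17(28, 58984) = 1/4913

Step 1 — x − y = 28 − 58984 = -58956. Step 2 — v_17(-58956) = 3 (factor: -58956 = −(17^3 · 12); the sign does not affect v_p). Step 3 — |x − y|_17 = 17^{-3} = 1/4913.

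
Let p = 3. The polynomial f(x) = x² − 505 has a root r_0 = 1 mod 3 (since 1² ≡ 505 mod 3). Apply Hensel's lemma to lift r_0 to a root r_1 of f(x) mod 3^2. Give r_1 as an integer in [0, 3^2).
r_1 = 1 (mod 9)

Hensel's recurrence: r_{i+1} = r_i − f(r_i)·(f′(r_i))^{-1} mod 3^{i+2}, with f′(x) = 2x. Iterate:
  r_0 = 1 (mod 3)
  r_1 = 1 (mod 9)
Final: r_1 = 1, and one checks f(r_1) ≡ 0 mod 3^2.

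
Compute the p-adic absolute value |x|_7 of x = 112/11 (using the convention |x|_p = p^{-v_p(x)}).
|112/11|_7 = 1/7

Step 1 — compute v_7(x) by factoring powers of 7 out of the numerator and denominator: v_7(112/11) = 1. Step 2 — apply |x|_p = p^{-v_p(x)} = 7^{-1} = 1/7.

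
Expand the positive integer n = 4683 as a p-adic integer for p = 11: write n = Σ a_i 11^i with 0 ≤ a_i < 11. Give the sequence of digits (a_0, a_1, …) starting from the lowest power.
(a_0, a_1, …) = (8, 7, 5, 3)

Repeated division by 11 gives the digits low-to-high: 4683 = 8 + 7·11^1 + 5·11^2 + 3·11^3. Digit sequence: (8, 7, 5, 3).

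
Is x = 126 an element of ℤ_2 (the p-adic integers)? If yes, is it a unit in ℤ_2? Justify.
x ∈ ℤ_2 but not a unit; v_2(x) = 1 > 0

ℤ_2 = {x ∈ ℚ_2 : v_2(x) ≥ 0} and ℤ_2^× = {x ∈ ℤ_2 : v_2(x) = 0}. Here v_2(126) = v_2(num) − v_2(den) = 1; compare against these criteria.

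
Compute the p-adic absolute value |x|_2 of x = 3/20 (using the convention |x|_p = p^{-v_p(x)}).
|3/20|_2 = 4

Step 1 — compute v_2(x) by factoring powers of 2 out of the numerator and denominator: v_2(3/20) = -2. Step 2 — apply |x|_p = p^{-v_p(x)} = 2^{2} = 4.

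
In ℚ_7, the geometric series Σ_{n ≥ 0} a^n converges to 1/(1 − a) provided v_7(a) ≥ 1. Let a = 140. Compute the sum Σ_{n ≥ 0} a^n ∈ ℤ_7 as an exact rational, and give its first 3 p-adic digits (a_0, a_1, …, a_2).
Σ a^n = 1/(1 − a) = -1/139;  first 3 digits = (1, 6, 3)

v_7(a) = 1 ≥ 1, so the series converges in ℤ_7 to 1/(1 − a) = 1/(1 − 140) = -1/139. Expand this rational in ℤ_7: compute digits iteratively via d_i = x_i mod 7, x_{i+1} = (x_i − d_i)/7. The first 3 digits are (1, 6, 3).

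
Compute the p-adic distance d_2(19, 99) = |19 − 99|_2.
d_2(19, 99) = 1/16

Step 1 — x − y = 19 − 99 = -80. Step 2 — v_2(-80) = 4 (factor: -80 = −(2^4 · 5); the sign does not affect v_p). Step 3 — |x − y|_2 = 2^{-4} = 1/16.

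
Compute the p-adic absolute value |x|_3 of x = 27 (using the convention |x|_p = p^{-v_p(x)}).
|27|_3 = 1/27

Step 1 — compute v_3(x) by factoring powers of 3 out of the numerator and denominator: v_3(27) = 3. Step 2 — apply |x|_p = p^{-v_p(x)} = 3^{-3} = 1/27.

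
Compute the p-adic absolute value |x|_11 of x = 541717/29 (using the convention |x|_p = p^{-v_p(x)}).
|541717/29|_11 = 1/14641

Step 1 — compute v_11(x) by factoring powers of 11 out of the numerator and denominator: v_11(541717/29) = 4. Step 2 — apply |x|_p = p^{-v_p(x)} = 11^{-4} = 1/14641.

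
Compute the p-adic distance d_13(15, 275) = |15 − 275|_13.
d_13(15, 275) = 1/13

Step 1 — x − y = 15 − 275 = -260. Step 2 — v_13(-260) = 1 (factor: -260 = −(13^1 · 20); the sign does not affect v_p). Step 3 — |x − y|_13 = 13^{-1} = 1/13.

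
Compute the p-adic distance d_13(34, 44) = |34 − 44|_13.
d_13(34, 44) = 1

Step 1 — x − y = 34 − 44 = -10. Step 2 — v_13(-10) = 0 (factor: -10 = −(13^0 · 10); the sign does not affect v_p). Step 3 — |x − y|_13 = 13^{0} = 1.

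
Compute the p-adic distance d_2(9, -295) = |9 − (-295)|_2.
d_2(9, -295) = 1/16

Step 1 — x − y = 9 − (-295) = 304. Step 2 — v_2(304) = 4 (factor: 304 = (2^4 · 19); the sign does not affect v_p). Step 3 — |x − y|_2 = 2^{-4} = 1/16.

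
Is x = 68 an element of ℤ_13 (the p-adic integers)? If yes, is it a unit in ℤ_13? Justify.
x ∈ ℤ_13^× (unit); v_13(x) = 0

ℤ_13 = {x ∈ ℚ_13 : v_13(x) ≥ 0} and ℤ_13^× = {x ∈ ℤ_13 : v_13(x) = 0}. Here v_13(68) = v_13(num) − v_13(den) = 0; compare against these criteria.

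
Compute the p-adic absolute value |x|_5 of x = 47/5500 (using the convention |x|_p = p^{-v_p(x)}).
|47/5500|_5 = 125

Step 1 — compute v_5(x) by factoring powers of 5 out of the numerator and denominator: v_5(47/5500) = -3. Step 2 — apply |x|_p = p^{-v_p(x)} = 5^{3} = 125.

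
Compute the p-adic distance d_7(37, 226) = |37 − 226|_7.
d_7(37, 226) = 1/7

Step 1 — x − y = 37 − 226 = -189. Step 2 — v_7(-189) = 1 (factor: -189 = −(7^1 · 27); the sign does not affect v_p). Step 3 — |x − y|_7 = 7^{-1} = 1/7.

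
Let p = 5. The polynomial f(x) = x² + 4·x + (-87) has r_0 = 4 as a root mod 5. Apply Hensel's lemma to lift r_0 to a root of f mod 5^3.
r_2 = 94 (mod 125)

Hensel: r_{i+1} = r_i − f(r_i)·(f′(r_i))^{-1} mod 5^{i+2}, f′(x) = 2x + 4. Iterate:
  r_0 = 4 (mod 5)
  r_1 = 19 (mod 25)
  r_2 = 94 (mod 125)
Final: r = 94 satisfies f(r) ≡ 0 mod 5^3.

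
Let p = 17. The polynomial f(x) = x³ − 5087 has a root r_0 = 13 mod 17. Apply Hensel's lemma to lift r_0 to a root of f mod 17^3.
r_2 = 2325 (mod 4913)

Hensel: r_{i+1} = r_i − f(r_i)/f′(r_i) mod 17^{i+2}, where f′(x) = 3x². Iterate:
  r_0 = 13 (mod 17)
  r_1 = 13 (mod 289)
  r_2 = 2325 (mod 4913)
Final: r = 2325 with f(r) ≡ 0 mod 17^3.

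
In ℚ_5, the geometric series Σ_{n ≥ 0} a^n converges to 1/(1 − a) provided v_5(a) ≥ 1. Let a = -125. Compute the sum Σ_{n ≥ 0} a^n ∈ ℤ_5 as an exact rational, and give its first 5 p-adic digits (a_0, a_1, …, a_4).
Σ a^n = 1/(1 − a) = 1/126;  first 5 digits = (1, 0, 0, 4, 4)

v_5(a) = 3 ≥ 1, so the series converges in ℤ_5 to 1/(1 − a) = 1/(1 − (-125)) = 1/126. Expand this rational in ℤ_5: compute digits iteratively via d_i = x_i mod 5, x_{i+1} = (x_i − d_i)/5. The first 5 digits are (1, 0, 0, 4, 4).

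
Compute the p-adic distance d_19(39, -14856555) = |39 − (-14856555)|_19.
d_19(39, -14856555) = 1/2476099

Step 1 — x − y = 39 − (-14856555) = 14856594. Step 2 — v_19(14856594) = 5 (factor: 14856594 = (19^5 · 6); the sign does not affect v_p). Step 3 — |x − y|_19 = 19^{-5} = 1/2476099.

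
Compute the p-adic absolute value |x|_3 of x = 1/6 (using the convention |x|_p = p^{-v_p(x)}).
|1/6|_3 = 3

Step 1 — compute v_3(x) by factoring powers of 3 out of the numerator and denominator: v_3(1/6) = -1. Step 2 — apply |x|_p = p^{-v_p(x)} = 3^{1} = 3.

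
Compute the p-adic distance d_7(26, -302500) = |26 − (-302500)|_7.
d_7(26, -302500) = 1/16807

Step 1 — x − y = 26 − (-302500) = 302526. Step 2 — v_7(302526) = 5 (factor: 302526 = (7^5 · 18); the sign does not affect v_p). Step 3 — |x − y|_7 = 7^{-5} = 1/16807.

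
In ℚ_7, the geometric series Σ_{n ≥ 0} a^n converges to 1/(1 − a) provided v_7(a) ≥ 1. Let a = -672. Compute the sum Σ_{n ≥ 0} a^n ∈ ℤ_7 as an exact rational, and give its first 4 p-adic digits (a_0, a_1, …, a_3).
Σ a^n = 1/(1 − a) = 1/673;  first 4 digits = (1, 2, 4, 6)

v_7(a) = 1 ≥ 1, so the series converges in ℤ_7 to 1/(1 − a) = 1/(1 − (-672)) = 1/673. Expand this rational in ℤ_7: compute digits iteratively via d_i = x_i mod 7, x_{i+1} = (x_i − d_i)/7. The first 4 digits are (1, 2, 4, 6).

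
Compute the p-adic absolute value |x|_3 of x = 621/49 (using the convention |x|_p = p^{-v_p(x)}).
|621/49|_3 = 1/27

Step 1 — compute v_3(x) by factoring powers of 3 out of the numerator and denominator: v_3(621/49) = 3. Step 2 — apply |x|_p = p^{-v_p(x)} = 3^{-3} = 1/27.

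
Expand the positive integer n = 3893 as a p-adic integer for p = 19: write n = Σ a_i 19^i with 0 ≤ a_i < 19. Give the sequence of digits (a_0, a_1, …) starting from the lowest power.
(a_0, a_1, …) = (17, 14, 10)

Repeated division by 19 gives the digits low-to-high: 3893 = 17 + 14·19^1 + 10·19^2. Digit sequence: (17, 14, 10).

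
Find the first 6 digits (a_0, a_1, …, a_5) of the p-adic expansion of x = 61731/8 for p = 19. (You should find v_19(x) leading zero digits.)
(a_0, …, a_5) = (0, 0, 0, 13, 16, 11)

v_19(61731/8) = 3, so a_0 = ... = a_2 = 0. Factor out: x = 19^3 · u with u = 9/8 a unit in ℤ_19. Expand u iteratively via a_{v+i} = u_i mod 19, u_{i+1} = (u_i − a_{v+i})/19:
  u_0 = 9/8;  a_3 = 13;  u_1 = (u_0 − 13)/19 = -5/8
  u_1 = -5/8;  a_4 = 16;  u_2 = (u_1 − 16)/19 = -7/8
  u_2 = -7/8;  a_5 = 11;  u_3 = (u_2 − 11)/19 = -5/8
Digits: (0, 0, 0, 13, 16, 11).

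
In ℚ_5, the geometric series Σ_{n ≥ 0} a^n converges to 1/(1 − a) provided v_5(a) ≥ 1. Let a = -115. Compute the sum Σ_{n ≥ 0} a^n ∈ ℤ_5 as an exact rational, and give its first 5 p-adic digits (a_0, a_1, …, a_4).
Σ a^n = 1/(1 − a) = 1/116;  first 5 digits = (1, 2, 4, 2, 3)

v_5(a) = 1 ≥ 1, so the series converges in ℤ_5 to 1/(1 − a) = 1/(1 − (-115)) = 1/116. Expand this rational in ℤ_5: compute digits iteratively via d_i = x_i mod 5, x_{i+1} = (x_i − d_i)/5. The first 5 digits are (1, 2, 4, 2, 3).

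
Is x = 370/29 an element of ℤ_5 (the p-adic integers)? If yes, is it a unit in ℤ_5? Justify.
x ∈ ℤ_5 but not a unit; v_5(x) = 1 > 0

ℤ_5 = {x ∈ ℚ_5 : v_5(x) ≥ 0} and ℤ_5^× = {x ∈ ℤ_5 : v_5(x) = 0}. Here v_5(370/29) = v_5(num) − v_5(den) = 1; compare against these criteria.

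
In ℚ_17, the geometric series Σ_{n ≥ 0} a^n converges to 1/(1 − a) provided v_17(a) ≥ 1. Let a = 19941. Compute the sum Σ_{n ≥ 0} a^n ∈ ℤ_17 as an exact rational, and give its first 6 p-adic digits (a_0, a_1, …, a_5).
Σ a^n = 1/(1 − a) = -1/19940;  first 6 digits = (1, 0, 1, 4, 1, 8)

v_17(a) = 2 ≥ 1, so the series converges in ℤ_17 to 1/(1 − a) = 1/(1 − 19941) = -1/19940. Expand this rational in ℤ_17: compute digits iteratively via d_i = x_i mod 17, x_{i+1} = (x_i − d_i)/17. The first 6 digits are (1, 0, 1, 4, 1, 8).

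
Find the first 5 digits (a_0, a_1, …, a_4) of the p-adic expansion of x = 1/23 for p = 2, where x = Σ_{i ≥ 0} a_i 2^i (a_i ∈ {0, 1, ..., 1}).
(a_0, …, a_4) = (1, 1, 1, 0, 0)

v_2(1/23) = 0 (numerator and denominator both coprime to 2), so x ∈ ℤ_2^×. Compute digits iteratively via a_i = x_i mod 2, x_{i+1} = (x_i − a_i)/2, with x_0 = x:
  x_0 = 1/23;  a_0 = 1;  x_1 = (x_0 − 1)/2 = -11/23
  x_1 = -11/23;  a_1 = 1;  x_2 = (x_1 − 1)/2 = -17/23
  x_2 = -17/23;  a_2 = 1;  x_3 = (x_2 − 1)/2 = -20/23
  x_3 = -20/23;  a_3 = 0;  x_4 = (x_3 − 0)/2 = -10/23
  x_4 = -10/23;  a_4 = 0;  x_5 = (x_4 − 0)/2 = -5/23
Digits: (1, 1, 1, 0, 0).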